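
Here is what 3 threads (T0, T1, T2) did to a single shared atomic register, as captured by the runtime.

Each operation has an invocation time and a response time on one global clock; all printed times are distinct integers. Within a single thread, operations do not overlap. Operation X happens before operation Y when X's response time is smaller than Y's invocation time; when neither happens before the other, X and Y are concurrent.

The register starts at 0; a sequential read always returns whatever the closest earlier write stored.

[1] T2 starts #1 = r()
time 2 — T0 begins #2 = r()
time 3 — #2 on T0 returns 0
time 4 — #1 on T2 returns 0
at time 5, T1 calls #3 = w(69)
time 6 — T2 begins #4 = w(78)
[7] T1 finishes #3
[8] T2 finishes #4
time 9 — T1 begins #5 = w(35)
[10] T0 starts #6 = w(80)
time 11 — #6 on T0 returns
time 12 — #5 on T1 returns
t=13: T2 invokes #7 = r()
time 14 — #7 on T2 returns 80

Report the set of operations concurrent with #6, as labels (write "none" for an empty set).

#5

#6 spans [10,11]; an op avoiding the whole window 10..11 is ordered, any other is concurrent
#1 [1,4]: before
#2 [2,3]: before
#3 [5,7]: before
#4 [6,8]: before
#5 [9,12]: concurrent
#7 [13,14]: after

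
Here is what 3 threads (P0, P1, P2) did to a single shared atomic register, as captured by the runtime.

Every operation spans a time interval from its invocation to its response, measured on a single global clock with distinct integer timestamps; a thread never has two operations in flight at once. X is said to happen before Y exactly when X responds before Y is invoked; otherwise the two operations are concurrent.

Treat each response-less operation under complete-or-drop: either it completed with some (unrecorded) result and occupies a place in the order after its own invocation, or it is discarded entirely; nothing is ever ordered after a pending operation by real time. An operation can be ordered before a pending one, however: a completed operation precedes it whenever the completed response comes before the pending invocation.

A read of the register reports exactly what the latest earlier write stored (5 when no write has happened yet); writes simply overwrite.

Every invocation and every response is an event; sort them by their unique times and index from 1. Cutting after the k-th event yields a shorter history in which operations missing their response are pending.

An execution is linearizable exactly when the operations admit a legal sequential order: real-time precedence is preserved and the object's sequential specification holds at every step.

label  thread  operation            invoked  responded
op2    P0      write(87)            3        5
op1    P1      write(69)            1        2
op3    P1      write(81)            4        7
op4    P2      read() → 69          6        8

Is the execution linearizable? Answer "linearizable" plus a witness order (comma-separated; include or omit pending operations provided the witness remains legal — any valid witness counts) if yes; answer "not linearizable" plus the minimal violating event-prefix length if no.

not linearizable — minimal violating prefix: 8 events

through event 7 a valid linearization exists; event 8 (op4 responding at time 8) ends that
3 orders of the 4 completed atomic register ops respect real time; none is legal
take op1, op2, op3, op4: step 4 already fails, because op4 read() → 69 cannot occur there
take op1, op2, op4, op3: step 3 already fails, because op4 read() → 69 cannot occur there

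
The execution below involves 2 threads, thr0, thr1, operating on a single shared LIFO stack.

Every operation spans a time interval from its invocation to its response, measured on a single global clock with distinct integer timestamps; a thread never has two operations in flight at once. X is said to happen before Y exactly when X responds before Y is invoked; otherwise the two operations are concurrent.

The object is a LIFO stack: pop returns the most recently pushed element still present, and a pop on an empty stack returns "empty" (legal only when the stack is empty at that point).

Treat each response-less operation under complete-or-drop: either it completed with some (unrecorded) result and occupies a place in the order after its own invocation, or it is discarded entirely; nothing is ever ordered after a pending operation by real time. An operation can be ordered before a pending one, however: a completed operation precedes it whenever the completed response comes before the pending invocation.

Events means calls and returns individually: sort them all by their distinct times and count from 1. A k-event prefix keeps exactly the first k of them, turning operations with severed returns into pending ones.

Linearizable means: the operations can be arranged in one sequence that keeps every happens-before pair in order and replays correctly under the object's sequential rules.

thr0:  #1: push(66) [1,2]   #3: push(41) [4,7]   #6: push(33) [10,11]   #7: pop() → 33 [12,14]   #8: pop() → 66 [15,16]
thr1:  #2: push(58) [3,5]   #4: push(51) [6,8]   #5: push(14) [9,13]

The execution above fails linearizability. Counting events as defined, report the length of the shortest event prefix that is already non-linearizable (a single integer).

one valid order for events 1..15 is #1, #2, #3, #4, #5, #6, #7:
1. #1 push(66), leaving stack <66>
2. #2 push(58), leaving stack <66,58>
3. #3 push(41), leaving stack <66,58,41>
4. #4 push(51), leaving stack <66,58,41,51>
5. #5 push(14), leaving stack <66,58,41,51,14>
6. #6 push(33), leaving stack <66,58,41,51,14,33>
7. #7 pop() → 33, leaving stack <66,58,41,51,14>
include event 16 — #8 responding at 16 — and every candidate order breaks
for example #1, #2, #3, #4, #5, #6, #7, #8 fails at step 8: #8 pop() → 66 is not legal there
for example #1, #2, #3, #4, #6, #5, #7, #8 fails at step 7: #7 pop() → 33 is not legal there

16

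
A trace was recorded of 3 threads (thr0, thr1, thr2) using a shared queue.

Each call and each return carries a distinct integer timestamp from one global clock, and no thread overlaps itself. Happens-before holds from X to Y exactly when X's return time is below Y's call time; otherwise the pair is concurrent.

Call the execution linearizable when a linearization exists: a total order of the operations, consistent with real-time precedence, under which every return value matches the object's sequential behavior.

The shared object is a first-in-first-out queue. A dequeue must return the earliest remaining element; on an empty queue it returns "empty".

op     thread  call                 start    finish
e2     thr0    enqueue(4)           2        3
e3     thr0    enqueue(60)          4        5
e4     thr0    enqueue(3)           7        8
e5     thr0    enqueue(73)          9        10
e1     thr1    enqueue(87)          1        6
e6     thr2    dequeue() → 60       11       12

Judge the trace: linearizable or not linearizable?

cut after 11 events: linearizable; cut after 12 events (e6 responds, time 12): not linearizable
6 completed operations, 3 real-time-consistent orders — every queue replay fails
one such order, e1, e2, e3, e4, e5, e6, breaks at step 6 where e6 dequeue() → 60 is illegal
one such order, e2, e1, e3, e4, e5, e6, breaks at step 6 where e6 dequeue() → 60 is illegal

not linearizable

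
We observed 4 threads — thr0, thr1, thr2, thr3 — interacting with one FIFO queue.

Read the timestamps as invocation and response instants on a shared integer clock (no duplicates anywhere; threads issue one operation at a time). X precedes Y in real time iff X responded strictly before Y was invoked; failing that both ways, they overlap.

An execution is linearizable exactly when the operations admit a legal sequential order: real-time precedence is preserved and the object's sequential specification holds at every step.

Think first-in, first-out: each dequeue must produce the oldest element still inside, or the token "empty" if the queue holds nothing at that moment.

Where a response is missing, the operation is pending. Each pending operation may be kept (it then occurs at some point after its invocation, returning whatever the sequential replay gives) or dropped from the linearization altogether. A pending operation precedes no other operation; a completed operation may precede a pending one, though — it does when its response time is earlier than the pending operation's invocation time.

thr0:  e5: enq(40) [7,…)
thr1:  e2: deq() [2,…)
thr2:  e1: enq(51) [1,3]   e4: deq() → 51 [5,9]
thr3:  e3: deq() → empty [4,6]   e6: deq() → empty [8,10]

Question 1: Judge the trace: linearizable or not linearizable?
linearizable

one valid linearization: e1, e4, e2, e3, e6
1. e1 enq(51), leaving queue <51>
2. e4 deq() → 51, leaving queue <>
3. e2 deq() (pending, included), leaving queue <>
4. e3 deq() → empty, leaving queue <>
5. e6 deq() → empty, leaving queue <>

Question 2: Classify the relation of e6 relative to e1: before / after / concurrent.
after

e6 spans [8,10], e1 spans [1,3]
resp(e1)=3 < inv(e6)=8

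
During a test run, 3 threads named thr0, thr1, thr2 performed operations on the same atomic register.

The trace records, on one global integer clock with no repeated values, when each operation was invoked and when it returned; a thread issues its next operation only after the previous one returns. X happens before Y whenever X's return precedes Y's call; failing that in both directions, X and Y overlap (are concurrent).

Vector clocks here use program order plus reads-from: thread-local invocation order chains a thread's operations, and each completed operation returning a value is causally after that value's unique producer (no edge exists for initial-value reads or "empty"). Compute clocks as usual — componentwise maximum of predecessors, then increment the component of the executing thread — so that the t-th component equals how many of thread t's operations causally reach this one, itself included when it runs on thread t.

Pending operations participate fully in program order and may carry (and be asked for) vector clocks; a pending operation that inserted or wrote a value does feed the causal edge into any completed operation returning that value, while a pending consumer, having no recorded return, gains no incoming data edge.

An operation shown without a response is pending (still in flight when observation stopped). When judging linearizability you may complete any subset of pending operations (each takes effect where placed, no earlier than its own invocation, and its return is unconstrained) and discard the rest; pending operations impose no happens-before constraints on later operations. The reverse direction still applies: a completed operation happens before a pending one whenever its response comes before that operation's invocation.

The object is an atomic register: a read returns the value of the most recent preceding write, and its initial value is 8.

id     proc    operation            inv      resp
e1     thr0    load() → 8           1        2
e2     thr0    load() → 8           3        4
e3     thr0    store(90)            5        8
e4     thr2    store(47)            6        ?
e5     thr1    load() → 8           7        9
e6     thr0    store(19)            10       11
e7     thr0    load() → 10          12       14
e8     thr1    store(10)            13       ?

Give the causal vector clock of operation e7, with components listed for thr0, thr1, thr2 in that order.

invoked at 6, e4 has no predecessors; its own thr2 bump gives (0, 0, 1)
invoked at 7, e5 has no predecessors; its own thr1 bump gives (0, 1, 0)
invoked at 1, e1 has no predecessors; its own thr0 bump gives (1, 0, 0)
from VC(e5)=(0, 1, 0), e8 (invoked 13) maxes components and bumps thr1 → (0, 2, 0)
from VC(e1)=(1, 0, 0), e2 (invoked 3) maxes components and bumps thr0 → (2, 0, 0)
from VC(e2)=(2, 0, 0), e3 (invoked 5) maxes components and bumps thr0 → (3, 0, 0)
from VC(e3)=(3, 0, 0), e6 (invoked 10) maxes components and bumps thr0 → (4, 0, 0)
from VC(e6)=(4, 0, 0), VC(e8)=(0, 2, 0), e7 (invoked 12) maxes components and bumps thr0 → (5, 2, 0)
target: VC(e7) = (5, 2, 0)

(5, 2, 0)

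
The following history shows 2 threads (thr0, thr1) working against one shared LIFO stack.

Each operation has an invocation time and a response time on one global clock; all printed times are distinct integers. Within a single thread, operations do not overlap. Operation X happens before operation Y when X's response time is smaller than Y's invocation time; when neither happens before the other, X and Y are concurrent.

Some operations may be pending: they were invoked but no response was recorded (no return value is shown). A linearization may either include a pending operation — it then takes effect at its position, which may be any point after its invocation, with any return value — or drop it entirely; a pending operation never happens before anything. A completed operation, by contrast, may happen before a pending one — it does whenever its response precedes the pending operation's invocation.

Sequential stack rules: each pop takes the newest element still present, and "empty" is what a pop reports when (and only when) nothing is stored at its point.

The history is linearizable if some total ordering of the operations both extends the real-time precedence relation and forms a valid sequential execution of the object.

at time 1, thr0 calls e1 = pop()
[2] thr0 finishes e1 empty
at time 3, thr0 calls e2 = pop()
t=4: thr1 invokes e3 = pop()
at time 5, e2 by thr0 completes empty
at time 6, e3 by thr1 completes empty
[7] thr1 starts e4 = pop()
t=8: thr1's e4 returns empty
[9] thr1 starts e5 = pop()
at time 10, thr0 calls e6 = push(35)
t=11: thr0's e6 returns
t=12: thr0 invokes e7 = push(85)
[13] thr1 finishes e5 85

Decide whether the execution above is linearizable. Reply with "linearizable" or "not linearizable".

one valid linearization: e1, e2, e3, e4, e6, e7, e5
step 1: e1 pop() → empty — stack <>
step 2: e2 pop() → empty — stack <>
step 3: e3 pop() → empty — stack <>
step 4: e4 pop() → empty — stack <>
step 5: e6 push(35) — stack <35>
step 6: e7 push(85) (pending, included) — stack <35,85>
step 7: e5 pop() → 85 — stack <35>

linearizable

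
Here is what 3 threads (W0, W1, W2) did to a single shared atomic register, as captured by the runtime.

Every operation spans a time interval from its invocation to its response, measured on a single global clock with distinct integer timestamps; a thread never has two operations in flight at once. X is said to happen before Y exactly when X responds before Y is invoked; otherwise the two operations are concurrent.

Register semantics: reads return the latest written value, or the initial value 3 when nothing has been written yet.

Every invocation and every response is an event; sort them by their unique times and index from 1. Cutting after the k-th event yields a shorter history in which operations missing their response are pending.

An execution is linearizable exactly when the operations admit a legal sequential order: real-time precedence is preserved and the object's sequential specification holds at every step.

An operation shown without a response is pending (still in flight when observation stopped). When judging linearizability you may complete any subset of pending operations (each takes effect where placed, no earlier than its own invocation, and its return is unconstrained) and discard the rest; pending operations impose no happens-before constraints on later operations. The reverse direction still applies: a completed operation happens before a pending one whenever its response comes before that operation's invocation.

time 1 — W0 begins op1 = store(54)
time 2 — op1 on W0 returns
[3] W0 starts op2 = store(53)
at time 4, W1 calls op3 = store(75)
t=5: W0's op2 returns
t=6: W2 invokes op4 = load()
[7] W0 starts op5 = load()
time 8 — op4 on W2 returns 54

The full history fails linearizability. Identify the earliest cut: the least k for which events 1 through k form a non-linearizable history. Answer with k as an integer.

8

a valid linearization of events 1..7 exists, for instance op1, op2:
1. op1 store(54), leaving value 54
2. op2 store(53), leaving value 53
adding event 8 (op4 responds at 8) leaves no legal real-time order
every completion of the 2 pending operations (op3, op5) was checked; none linearizes
one such order, op1, op2, op4 (pending dropped), breaks at step 3 where op4 load() → 54 is illegal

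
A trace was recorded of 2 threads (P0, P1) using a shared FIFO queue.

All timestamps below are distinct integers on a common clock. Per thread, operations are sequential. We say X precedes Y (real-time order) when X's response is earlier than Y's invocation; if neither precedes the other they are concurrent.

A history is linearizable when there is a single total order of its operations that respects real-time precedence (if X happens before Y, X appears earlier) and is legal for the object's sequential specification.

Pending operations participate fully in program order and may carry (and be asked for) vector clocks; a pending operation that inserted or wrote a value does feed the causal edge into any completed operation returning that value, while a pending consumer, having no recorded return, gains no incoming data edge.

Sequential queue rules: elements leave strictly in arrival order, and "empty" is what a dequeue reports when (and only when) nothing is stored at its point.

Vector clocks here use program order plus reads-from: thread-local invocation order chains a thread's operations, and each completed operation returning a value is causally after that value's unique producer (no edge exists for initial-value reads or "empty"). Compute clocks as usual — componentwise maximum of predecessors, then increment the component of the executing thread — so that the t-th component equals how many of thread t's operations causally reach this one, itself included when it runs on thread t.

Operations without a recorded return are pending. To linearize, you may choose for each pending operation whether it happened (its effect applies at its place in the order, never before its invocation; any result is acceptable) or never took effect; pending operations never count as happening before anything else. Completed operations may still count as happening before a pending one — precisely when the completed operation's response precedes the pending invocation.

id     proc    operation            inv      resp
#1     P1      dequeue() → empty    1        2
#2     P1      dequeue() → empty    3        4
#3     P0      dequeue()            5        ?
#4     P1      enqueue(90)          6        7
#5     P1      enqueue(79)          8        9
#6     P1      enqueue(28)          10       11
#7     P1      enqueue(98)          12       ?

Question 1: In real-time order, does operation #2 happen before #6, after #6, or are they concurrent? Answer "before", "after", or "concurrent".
#2 spans [3,4], #6 spans [10,11]
resp(#2)=4 < inv(#6)=10

before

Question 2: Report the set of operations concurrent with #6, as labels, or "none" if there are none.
overlap test against #6 [10,11]: concurrent iff the interval meets 10..11
#1 [1,2]: before
#2 [3,4]: before
#3 [5,…): concurrent
#4 [6,7]: before
#5 [8,9]: before
#7 [12,…): after

#3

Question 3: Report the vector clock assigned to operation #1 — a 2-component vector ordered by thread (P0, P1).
no predecessors for #1 (invoked 1): P1 increments from zero → (0, 1)
no predecessors for #3 (invoked 5): P0 increments from zero → (1, 0)
invoked at 3, #2 merges VC(#1)=(0, 1) and bumps P1's slot → (0, 2)
invoked at 6, #4 merges VC(#2)=(0, 2) and bumps P1's slot → (0, 3)
invoked at 8, #5 merges VC(#4)=(0, 3) and bumps P1's slot → (0, 4)
invoked at 10, #6 merges VC(#5)=(0, 4) and bumps P1's slot → (0, 5)
invoked at 12, #7 merges VC(#6)=(0, 5) and bumps P1's slot → (0, 6)
target: VC(#1) = (0, 1)

(0, 1)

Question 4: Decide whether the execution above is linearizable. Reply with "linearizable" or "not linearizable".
a witness: #1, #2, #3, #4, #5, #6
1. #1 dequeue() → empty, leaving queue <>
2. #2 dequeue() → empty, leaving queue <>
3. #3 dequeue() (pending, included), leaving queue <>
4. #4 enqueue(90), leaving queue <90>
5. #5 enqueue(79), leaving queue <90,79>
6. #6 enqueue(28), leaving queue <90,79,28>

linearizable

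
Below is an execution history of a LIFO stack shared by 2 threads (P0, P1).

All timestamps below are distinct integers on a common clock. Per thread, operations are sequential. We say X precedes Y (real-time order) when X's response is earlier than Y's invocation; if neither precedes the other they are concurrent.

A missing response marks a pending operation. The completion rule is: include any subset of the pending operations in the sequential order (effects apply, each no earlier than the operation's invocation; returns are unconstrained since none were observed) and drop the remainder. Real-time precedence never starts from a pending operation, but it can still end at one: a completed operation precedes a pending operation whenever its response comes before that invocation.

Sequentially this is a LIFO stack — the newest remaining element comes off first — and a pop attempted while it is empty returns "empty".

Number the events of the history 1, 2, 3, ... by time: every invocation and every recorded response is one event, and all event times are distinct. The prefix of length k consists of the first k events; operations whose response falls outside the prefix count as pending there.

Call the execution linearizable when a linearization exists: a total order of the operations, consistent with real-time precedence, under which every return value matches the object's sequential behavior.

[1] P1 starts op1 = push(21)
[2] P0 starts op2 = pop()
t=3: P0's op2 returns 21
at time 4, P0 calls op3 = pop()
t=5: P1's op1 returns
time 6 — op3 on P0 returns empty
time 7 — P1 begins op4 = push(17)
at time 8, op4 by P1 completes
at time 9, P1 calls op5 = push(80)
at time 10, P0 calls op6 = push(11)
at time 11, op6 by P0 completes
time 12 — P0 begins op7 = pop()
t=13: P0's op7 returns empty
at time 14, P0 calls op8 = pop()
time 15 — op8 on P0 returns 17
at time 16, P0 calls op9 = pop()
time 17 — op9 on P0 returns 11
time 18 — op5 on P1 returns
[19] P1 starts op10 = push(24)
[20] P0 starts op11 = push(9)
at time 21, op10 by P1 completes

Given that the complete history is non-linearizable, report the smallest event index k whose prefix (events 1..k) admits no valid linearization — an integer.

one valid order for events 1..12 is op1, op2, op3, op4, op5, op6:
1. op1 push(21), leaving stack <21>
2. op2 pop() → 21, leaving stack <>
3. op3 pop() → empty, leaving stack <>
4. op4 push(17), leaving stack <17>
5. op5 push(80) (pending, included), leaving stack <17,80>
6. op6 push(11), leaving stack <17,80,11>
at event 13 (op7's time-13 response) nothing linearizes any more
include/drop combinations of the 1 pending operation (op5) were all tried; none helps
take op1, op2, op3, op4, op6, op7 (pending dropped): step 6 already fails, because op7 pop() → empty cannot occur there
take op2, op1, op3, op4, op6, op7 (pending dropped): step 1 already fails, because op2 pop() → 21 cannot occur there

13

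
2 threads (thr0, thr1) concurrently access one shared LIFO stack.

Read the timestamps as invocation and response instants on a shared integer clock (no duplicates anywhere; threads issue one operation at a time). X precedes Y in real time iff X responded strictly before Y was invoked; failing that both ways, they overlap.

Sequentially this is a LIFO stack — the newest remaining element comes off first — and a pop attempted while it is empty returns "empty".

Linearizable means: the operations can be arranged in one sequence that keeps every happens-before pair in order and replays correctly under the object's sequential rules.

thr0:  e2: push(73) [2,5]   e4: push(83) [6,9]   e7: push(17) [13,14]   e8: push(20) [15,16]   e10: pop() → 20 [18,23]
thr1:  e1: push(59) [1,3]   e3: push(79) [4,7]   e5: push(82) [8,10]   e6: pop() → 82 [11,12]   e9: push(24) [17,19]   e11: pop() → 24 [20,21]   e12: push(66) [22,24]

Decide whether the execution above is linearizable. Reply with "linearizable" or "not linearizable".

witness order: e1, e2, e3, e4, e5, e6, e7, e8, e9, e11, e10, e12
after step 1 (e1 push(59)): stack <59>
after step 2 (e2 push(73)): stack <59,73>
after step 3 (e3 push(79)): stack <59,73,79>
after step 4 (e4 push(83)): stack <59,73,79,83>
after step 5 (e5 push(82)): stack <59,73,79,83,82>
after step 6 (e6 pop() → 82): stack <59,73,79,83>
after step 7 (e7 push(17)): stack <59,73,79,83,17>
after step 8 (e8 push(20)): stack <59,73,79,83,17,20>
after step 9 (e9 push(24)): stack <59,73,79,83,17,20,24>
after step 10 (e11 pop() → 24): stack <59,73,79,83,17,20>
after step 11 (e10 pop() → 20): stack <59,73,79,83,17>
after step 12 (e12 push(66)): stack <59,73,79,83,17,66>

linearizable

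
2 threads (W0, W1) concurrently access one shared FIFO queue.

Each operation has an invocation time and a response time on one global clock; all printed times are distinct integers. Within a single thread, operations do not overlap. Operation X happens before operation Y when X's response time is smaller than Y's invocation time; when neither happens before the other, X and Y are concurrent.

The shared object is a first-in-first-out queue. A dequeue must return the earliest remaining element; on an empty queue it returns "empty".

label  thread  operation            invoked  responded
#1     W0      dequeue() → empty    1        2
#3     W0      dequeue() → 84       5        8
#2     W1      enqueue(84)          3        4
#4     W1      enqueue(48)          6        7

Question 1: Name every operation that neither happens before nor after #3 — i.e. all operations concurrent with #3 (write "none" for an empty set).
Answer: #4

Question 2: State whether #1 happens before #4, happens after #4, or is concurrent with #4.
Answer: before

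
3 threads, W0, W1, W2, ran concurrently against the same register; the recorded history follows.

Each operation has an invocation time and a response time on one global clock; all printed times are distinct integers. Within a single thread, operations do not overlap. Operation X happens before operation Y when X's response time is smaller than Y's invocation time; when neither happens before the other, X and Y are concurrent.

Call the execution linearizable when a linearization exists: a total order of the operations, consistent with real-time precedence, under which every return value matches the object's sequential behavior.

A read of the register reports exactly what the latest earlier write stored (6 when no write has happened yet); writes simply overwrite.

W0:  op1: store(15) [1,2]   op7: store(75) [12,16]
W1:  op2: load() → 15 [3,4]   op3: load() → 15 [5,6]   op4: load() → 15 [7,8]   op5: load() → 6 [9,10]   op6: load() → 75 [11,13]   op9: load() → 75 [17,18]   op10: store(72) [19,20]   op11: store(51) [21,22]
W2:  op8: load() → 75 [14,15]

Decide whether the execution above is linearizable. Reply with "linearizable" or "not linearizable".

not linearizable

the violation lands at event 10, op5's response at time 10: events 1..9 linearize, events 1..10 do not
the completed operations (5 total) allow one real-time order; the register replay rejects it
sample order op1, op2, op3, op4, op5 stalls at step 5 — op5 load() → 6 has no legal effect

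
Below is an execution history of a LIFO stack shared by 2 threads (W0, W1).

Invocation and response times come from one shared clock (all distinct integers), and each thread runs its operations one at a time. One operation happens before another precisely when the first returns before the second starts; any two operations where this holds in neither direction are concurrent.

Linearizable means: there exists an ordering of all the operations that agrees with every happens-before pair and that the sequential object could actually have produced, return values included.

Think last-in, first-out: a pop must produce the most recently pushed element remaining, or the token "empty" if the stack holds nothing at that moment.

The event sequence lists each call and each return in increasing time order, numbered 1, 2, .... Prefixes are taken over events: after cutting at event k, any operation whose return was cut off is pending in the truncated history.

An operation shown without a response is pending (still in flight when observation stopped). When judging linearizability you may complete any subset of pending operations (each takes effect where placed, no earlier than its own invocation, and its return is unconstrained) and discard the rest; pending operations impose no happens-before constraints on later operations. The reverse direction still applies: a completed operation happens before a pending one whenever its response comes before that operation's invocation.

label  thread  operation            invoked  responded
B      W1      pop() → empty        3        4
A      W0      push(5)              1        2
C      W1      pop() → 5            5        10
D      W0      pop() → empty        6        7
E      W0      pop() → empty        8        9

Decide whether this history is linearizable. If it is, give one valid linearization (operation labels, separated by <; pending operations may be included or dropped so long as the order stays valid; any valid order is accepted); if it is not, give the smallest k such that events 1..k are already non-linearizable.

not linearizable — minimal violating prefix: 4 events

the violation lands at event 4, B's response at time 4: events 1..3 linearize, events 1..4 do not
the completed operations (2 total) allow one real-time order; the LIFO stack replay rejects it
take A, B: step 2 already fails, because B pop() → empty cannot occur there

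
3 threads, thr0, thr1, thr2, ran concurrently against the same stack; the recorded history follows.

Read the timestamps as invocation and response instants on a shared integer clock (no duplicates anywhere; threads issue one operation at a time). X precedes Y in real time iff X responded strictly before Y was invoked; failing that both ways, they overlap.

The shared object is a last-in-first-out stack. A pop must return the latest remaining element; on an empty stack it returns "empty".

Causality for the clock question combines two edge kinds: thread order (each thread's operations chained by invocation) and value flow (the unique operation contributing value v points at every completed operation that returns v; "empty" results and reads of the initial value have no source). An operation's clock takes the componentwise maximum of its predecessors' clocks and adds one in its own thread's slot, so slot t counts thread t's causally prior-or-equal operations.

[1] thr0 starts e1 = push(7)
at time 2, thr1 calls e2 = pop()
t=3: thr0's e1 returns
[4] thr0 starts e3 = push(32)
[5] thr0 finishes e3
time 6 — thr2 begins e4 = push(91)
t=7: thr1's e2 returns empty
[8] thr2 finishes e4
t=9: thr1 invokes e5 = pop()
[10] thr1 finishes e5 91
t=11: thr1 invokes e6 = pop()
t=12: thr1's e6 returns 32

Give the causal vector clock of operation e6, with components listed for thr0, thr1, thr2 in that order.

(2, 3, 1)

invoked at 6, e4 has no predecessors; its own thr2 bump gives (0, 0, 1)
invoked at 2, e2 has no predecessors; its own thr1 bump gives (0, 1, 0)
invoked at 1, e1 has no predecessors; its own thr0 bump gives (1, 0, 0)
invoked at 4, e3 merges VC(e1)=(1, 0, 0) and bumps thr0's slot → (2, 0, 0)
invoked at 9, e5 merges VC(e2)=(0, 1, 0), VC(e4)=(0, 0, 1) and bumps thr1's slot → (0, 2, 1)
invoked at 11, e6 merges VC(e3)=(2, 0, 0), VC(e5)=(0, 2, 1) and bumps thr1's slot → (2, 3, 1)
target: VC(e6) = (2, 3, 1)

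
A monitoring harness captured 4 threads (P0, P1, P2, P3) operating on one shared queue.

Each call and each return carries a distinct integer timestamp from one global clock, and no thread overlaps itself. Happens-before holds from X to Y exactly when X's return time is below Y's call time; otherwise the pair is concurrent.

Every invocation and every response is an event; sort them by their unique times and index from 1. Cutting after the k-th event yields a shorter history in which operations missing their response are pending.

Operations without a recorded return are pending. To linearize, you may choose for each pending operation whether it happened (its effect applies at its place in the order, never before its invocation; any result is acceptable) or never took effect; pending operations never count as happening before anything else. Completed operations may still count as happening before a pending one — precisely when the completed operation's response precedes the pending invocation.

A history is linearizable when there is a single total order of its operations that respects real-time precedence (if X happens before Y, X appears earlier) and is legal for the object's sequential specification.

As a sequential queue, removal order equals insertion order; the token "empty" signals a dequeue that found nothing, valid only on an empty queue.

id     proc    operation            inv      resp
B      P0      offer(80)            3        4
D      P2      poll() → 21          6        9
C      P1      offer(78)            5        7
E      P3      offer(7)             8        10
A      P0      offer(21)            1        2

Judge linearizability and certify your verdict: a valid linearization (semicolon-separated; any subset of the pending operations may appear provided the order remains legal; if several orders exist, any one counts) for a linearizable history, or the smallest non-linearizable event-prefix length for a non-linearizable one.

linearizable — witness: A; B; C; D; E

after step 1 (A offer(21)): queue <21>
after step 2 (B offer(80)): queue <21,80>
after step 3 (C offer(78)): queue <21,80,78>
after step 4 (D poll() → 21): queue <80,78>
after step 5 (E offer(7)): queue <80,78,7>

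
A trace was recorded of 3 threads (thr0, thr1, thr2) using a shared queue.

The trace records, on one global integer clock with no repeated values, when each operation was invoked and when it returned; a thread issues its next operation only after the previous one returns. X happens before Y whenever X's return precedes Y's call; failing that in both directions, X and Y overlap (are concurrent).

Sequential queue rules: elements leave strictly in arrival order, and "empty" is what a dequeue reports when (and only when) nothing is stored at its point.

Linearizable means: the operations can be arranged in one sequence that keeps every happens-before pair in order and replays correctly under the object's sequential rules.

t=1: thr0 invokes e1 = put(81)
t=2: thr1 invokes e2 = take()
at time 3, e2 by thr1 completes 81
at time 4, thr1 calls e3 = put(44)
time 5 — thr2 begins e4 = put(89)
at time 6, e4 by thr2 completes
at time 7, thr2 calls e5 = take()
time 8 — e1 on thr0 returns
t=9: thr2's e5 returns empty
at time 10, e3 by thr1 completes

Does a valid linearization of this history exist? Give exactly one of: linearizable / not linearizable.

events 1..8 are fine; event 9 — the response of e5 at time 9 — makes the prefix non-linearizable
no legal order exists: 4 real-time-consistent candidates over 4 completed queue operations, all rejected
no escape via the 1 pending operation (e3): every completion choice fails
e.g. e1, e2, e4, e5 (pending dropped): illegal at step 4, since e5 take() → empty cannot apply there
e.g. e2, e1, e4, e5 (pending dropped): illegal at step 1, since e2 take() → 81 cannot apply there

not linearizable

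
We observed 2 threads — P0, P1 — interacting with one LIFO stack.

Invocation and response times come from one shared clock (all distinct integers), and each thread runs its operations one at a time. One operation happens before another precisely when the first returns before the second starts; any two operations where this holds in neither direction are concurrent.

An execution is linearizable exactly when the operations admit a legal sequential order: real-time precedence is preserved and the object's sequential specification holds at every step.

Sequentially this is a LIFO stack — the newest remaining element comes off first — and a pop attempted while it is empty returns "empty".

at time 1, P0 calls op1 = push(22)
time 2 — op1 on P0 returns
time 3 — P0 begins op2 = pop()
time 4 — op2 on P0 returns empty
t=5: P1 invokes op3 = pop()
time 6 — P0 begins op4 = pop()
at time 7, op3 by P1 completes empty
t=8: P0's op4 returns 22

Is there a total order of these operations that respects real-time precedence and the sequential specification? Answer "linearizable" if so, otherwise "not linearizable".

not linearizable

prefix check: 1..3 passes, 1..4 fails once op2's time-4 response joins
one real-time candidate order over the 2 completed operations — the LIFO stack replay rejects it
sample order op1, op2 stalls at step 2 — op2 pop() → empty has no legal effect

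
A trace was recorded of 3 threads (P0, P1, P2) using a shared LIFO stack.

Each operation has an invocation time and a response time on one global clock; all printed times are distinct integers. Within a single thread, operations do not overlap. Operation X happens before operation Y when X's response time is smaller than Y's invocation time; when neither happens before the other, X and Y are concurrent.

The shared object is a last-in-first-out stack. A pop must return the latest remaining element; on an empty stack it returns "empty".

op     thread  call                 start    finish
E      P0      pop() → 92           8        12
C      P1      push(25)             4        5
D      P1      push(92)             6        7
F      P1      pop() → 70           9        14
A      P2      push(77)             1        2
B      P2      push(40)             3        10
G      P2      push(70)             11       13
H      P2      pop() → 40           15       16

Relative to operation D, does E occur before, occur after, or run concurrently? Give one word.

E spans [8,12], D spans [6,7]
resp(D)=7 < inv(E)=8

after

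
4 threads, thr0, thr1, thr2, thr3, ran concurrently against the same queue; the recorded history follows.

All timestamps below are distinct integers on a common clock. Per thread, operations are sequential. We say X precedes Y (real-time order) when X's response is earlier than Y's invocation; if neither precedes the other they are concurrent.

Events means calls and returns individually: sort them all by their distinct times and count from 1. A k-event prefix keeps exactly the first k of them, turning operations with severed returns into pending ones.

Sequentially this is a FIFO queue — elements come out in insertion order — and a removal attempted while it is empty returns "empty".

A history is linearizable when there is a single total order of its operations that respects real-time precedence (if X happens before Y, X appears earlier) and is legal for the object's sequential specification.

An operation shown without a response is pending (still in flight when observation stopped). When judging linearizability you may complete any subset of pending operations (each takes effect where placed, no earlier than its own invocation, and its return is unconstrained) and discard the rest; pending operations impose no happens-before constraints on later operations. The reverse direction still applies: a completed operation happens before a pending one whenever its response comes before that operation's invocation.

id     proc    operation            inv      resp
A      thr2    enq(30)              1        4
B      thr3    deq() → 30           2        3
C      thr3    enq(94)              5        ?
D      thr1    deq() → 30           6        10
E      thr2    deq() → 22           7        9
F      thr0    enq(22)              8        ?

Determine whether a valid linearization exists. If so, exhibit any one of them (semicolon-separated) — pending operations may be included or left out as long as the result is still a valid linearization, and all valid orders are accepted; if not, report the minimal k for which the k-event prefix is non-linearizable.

cut after 9 events: linearizable; cut after 10 events (D responds, time 10): not linearizable
the 4 completed operations admit 4 real-time orders; each fails the queue replay
include/drop combinations of the 2 pending operations (C, F) were all tried; none helps
for example A, B, D, E (pending dropped) fails at step 3: D deq() → 30 is not legal there
for example A, B, E, D (pending dropped) fails at step 3: E deq() → 22 is not legal there

not linearizable — minimal violating prefix: 10 events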